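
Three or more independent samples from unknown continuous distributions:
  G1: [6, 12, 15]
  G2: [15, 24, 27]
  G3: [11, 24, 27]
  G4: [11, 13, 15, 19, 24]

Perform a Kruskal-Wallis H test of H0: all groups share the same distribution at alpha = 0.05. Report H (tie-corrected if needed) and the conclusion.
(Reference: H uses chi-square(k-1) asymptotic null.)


Step 1: Combine all N = 14 observations and assign midranks.
sorted (value, group, rank): (6,G1,1), (11,G3,2.5), (11,G4,2.5), (12,G1,4), (13,G4,5), (15,G1,7), (15,G2,7), (15,G4,7), (19,G4,9), (24,G2,11), (24,G3,11), (24,G4,11), (27,G2,13.5), (27,G3,13.5)
Step 2: Sum ranks within each group.
R_1 = 12 (n_1 = 3)
R_2 = 31.5 (n_2 = 3)
R_3 = 27 (n_3 = 3)
R_4 = 34.5 (n_4 = 5)
Step 3: H = 12/(N(N+1)) * sum(R_i^2/n_i) - 3(N+1)
     = 12/(14*15) * (12^2/3 + 31.5^2/3 + 27^2/3 + 34.5^2/5) - 3*15
     = 0.057143 * 859.8 - 45
     = 4.131429.
Step 4: Ties present; correction factor C = 1 - 60/(14^3 - 14) = 0.978022. Corrected H = 4.131429 / 0.978022 = 4.224270.
Step 5: Under H0, H ~ chi^2(3); p-value = 0.238243.
Step 6: alpha = 0.05. fail to reject H0.

H = 4.2243, df = 3, p = 0.238243, fail to reject H0.


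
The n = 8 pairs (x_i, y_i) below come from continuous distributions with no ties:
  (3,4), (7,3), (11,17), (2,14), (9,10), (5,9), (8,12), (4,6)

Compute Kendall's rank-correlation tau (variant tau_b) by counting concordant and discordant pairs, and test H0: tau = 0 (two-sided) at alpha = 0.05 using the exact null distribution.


Step 1: Enumerate the 28 unordered pairs (i,j) with i<j and classify each by sign(x_j-x_i) * sign(y_j-y_i).
  (1,2):dx=+4,dy=-1->D; (1,3):dx=+8,dy=+13->C; (1,4):dx=-1,dy=+10->D; (1,5):dx=+6,dy=+6->C
  (1,6):dx=+2,dy=+5->C; (1,7):dx=+5,dy=+8->C; (1,8):dx=+1,dy=+2->C; (2,3):dx=+4,dy=+14->C
  (2,4):dx=-5,dy=+11->D; (2,5):dx=+2,dy=+7->C; (2,6):dx=-2,dy=+6->D; (2,7):dx=+1,dy=+9->C
  (2,8):dx=-3,dy=+3->D; (3,4):dx=-9,dy=-3->C; (3,5):dx=-2,dy=-7->C; (3,6):dx=-6,dy=-8->C
  (3,7):dx=-3,dy=-5->C; (3,8):dx=-7,dy=-11->C; (4,5):dx=+7,dy=-4->D; (4,6):dx=+3,dy=-5->D
  (4,7):dx=+6,dy=-2->D; (4,8):dx=+2,dy=-8->D; (5,6):dx=-4,dy=-1->C; (5,7):dx=-1,dy=+2->D
  (5,8):dx=-5,dy=-4->C; (6,7):dx=+3,dy=+3->C; (6,8):dx=-1,dy=-3->C; (7,8):dx=-4,dy=-6->C
Step 2: C = 18, D = 10, total pairs = 28.
Step 3: tau = (C - D)/(n(n-1)/2) = (18 - 10)/28 = 0.285714.
Step 4: Exact two-sided p-value (enumerate n! = 40320 permutations of y under H0): p = 0.398760.
Step 5: alpha = 0.05. fail to reject H0.

tau_b = 0.2857 (C=18, D=10), p = 0.398760, fail to reject H0.


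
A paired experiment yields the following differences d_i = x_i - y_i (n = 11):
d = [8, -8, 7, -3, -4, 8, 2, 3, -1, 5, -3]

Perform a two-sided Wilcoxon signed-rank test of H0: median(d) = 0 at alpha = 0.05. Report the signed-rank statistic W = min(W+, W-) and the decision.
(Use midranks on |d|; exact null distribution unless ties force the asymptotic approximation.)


Step 1: Drop any zero differences (none here) and take |d_i|.
|d| = [8, 8, 7, 3, 4, 8, 2, 3, 1, 5, 3]
Step 2: Midrank |d_i| (ties get averaged ranks).
ranks: |8|->10, |8|->10, |7|->8, |3|->4, |4|->6, |8|->10, |2|->2, |3|->4, |1|->1, |5|->7, |3|->4
Step 3: Attach original signs; sum ranks with positive sign and with negative sign.
W+ = 10 + 8 + 10 + 2 + 4 + 7 = 41
W- = 10 + 4 + 6 + 1 + 4 = 25
(Check: W+ + W- = 66 should equal n(n+1)/2 = 66.)
Step 4: Test statistic W = min(W+, W-) = 25.
Step 5: Ties in |d|, so use the tie-corrected normal approximation.
        E[W] = n(n+1)/4 = 11*12/4 = 33.
        Tie groups: |d|=3 (t=3), |d|=8 (t=3); sum(t^3 - t) = 48.
        Var[W] = n(n+1)(2n+1)/24 - sum(t^3-t)/48 = 3036/24 - 48/48 = 125.5.
        z = (W - E[W]) / sqrt(Var[W]) = (25 - 33) / 11.2027 = -0.7141.
        Two-sided p = 2*Phi(z) = 0.475156.
Step 6: alpha = 0.05. fail to reject H0.

W+ = 41, W- = 25, W = min = 25, p = 0.475156, fail to reject H0.


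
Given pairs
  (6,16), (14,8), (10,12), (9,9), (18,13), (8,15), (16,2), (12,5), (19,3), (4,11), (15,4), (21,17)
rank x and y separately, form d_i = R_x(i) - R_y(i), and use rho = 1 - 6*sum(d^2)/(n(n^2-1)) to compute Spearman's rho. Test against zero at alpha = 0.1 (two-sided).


Step 1: Rank x and y separately (midranks; no ties here).
rank(x): 6->2, 14->7, 10->5, 9->4, 18->10, 8->3, 16->9, 12->6, 19->11, 4->1, 15->8, 21->12
rank(y): 16->11, 8->5, 12->8, 9->6, 13->9, 15->10, 2->1, 5->4, 3->2, 11->7, 4->3, 17->12
Step 2: d_i = R_x(i) - R_y(i); compute d_i^2.
  (2-11)^2=81, (7-5)^2=4, (5-8)^2=9, (4-6)^2=4, (10-9)^2=1, (3-10)^2=49, (9-1)^2=64, (6-4)^2=4, (11-2)^2=81, (1-7)^2=36, (8-3)^2=25, (12-12)^2=0
sum(d^2) = 358.
Step 3: rho = 1 - 6*358 / (12*(12^2 - 1)) = 1 - 2148/1716 = -0.251748.
Step 4: Under H0, t = rho * sqrt((n-2)/(1-rho^2)) = -0.8226 ~ t(10).
Step 5: Two-sided p-value from the t-distribution with 10 df = 0.429919.
Step 6: alpha = 0.1. fail to reject H0.

rho = -0.2517, p = 0.429919, fail to reject H0 at alpha = 0.1.


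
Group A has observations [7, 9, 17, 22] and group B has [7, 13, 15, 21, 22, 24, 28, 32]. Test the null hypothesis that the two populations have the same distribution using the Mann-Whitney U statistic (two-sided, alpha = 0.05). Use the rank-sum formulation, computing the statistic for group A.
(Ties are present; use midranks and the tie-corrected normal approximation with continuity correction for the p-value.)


Step 1: Combine and sort all 12 observations; assign midranks.
sorted (value, group): (7,X), (7,Y), (9,X), (13,Y), (15,Y), (17,X), (21,Y), (22,X), (22,Y), (24,Y), (28,Y), (32,Y)
ranks: 7->1.5, 7->1.5, 9->3, 13->4, 15->5, 17->6, 21->7, 22->8.5, 22->8.5, 24->10, 28->11, 32->12
Step 2: Rank sum for X: R1 = 1.5 + 3 + 6 + 8.5 = 19.
Step 3: U_X = R1 - n1(n1+1)/2 = 19 - 4*5/2 = 19 - 10 = 9.
       U_Y = n1*n2 - U_X = 32 - 9 = 23.
Step 4: Ties are present, so use the tie-corrected normal approximation (with continuity correction) for the p-value.
Step 5: p-value = 0.267926; compare to alpha = 0.05. fail to reject H0.

U_X = 9, p = 0.267926, fail to reject H0 at alpha = 0.05.


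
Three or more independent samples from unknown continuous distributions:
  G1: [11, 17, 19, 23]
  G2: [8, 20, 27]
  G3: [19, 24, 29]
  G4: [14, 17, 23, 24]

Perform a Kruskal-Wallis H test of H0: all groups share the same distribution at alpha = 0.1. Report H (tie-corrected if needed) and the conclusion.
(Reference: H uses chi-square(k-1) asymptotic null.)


Step 1: Combine all N = 14 observations and assign midranks.
sorted (value, group, rank): (8,G2,1), (11,G1,2), (14,G4,3), (17,G1,4.5), (17,G4,4.5), (19,G1,6.5), (19,G3,6.5), (20,G2,8), (23,G1,9.5), (23,G4,9.5), (24,G3,11.5), (24,G4,11.5), (27,G2,13), (29,G3,14)
Step 2: Sum ranks within each group.
R_1 = 22.5 (n_1 = 4)
R_2 = 22 (n_2 = 3)
R_3 = 32 (n_3 = 3)
R_4 = 28.5 (n_4 = 4)
Step 3: H = 12/(N(N+1)) * sum(R_i^2/n_i) - 3(N+1)
     = 12/(14*15) * (22.5^2/4 + 22^2/3 + 32^2/3 + 28.5^2/4) - 3*15
     = 0.057143 * 832.292 - 45
     = 2.559524.
Step 4: Ties present; correction factor C = 1 - 24/(14^3 - 14) = 0.991209. Corrected H = 2.559524 / 0.991209 = 2.582225.
Step 5: Under H0, H ~ chi^2(3); p-value = 0.460614.
Step 6: alpha = 0.1. fail to reject H0.

H = 2.5822, df = 3, p = 0.460614, fail to reject H0.


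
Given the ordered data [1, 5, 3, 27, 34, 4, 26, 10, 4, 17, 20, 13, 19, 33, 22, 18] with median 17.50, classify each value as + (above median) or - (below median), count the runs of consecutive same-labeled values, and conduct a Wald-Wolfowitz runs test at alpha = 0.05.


Step 1: Compute median = 17.50; label A = above, B = below.
Labels in order: BBBAABABBBABAAAA  (n_A = 8, n_B = 8)
Step 2: Count runs R = 8.
Step 3: Under H0 (random ordering), E[R] = 2*n_A*n_B/(n_A+n_B) + 1 = 2*8*8/16 + 1 = 9.0000.
        Var[R] = 2*n_A*n_B*(2*n_A*n_B - n_A - n_B) / ((n_A+n_B)^2 * (n_A+n_B-1)) = 14336/3840 = 3.7333.
        SD[R] = 1.9322.
Step 4: Continuity-corrected z = (R + 0.5 - E[R]) / SD[R] = (8 + 0.5 - 9.0000) / 1.9322 = -0.2588.
Step 5: Two-sided p-value via normal approximation = 2*(1 - Phi(|z|)) = 0.795809.
Step 6: alpha = 0.05. fail to reject H0.

R = 8, z = -0.2588, p = 0.795809, fail to reject H0.


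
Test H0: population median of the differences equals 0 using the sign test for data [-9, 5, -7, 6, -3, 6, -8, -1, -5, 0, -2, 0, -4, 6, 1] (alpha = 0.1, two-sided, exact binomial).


Step 1: Discard zero differences. Original n = 15; n_eff = number of nonzero differences = 13.
Nonzero differences (with sign): -9, +5, -7, +6, -3, +6, -8, -1, -5, -2, -4, +6, +1
Step 2: Count signs: positive = 5, negative = 8.
Step 3: Under H0: P(positive) = 0.5, so the number of positives S ~ Bin(13, 0.5).
Step 4: Two-sided exact p-value = sum of Bin(13,0.5) probabilities at or below the observed probability = 0.581055.
Step 5: alpha = 0.1. fail to reject H0.

n_eff = 13, pos = 5, neg = 8, p = 0.581055, fail to reject H0.


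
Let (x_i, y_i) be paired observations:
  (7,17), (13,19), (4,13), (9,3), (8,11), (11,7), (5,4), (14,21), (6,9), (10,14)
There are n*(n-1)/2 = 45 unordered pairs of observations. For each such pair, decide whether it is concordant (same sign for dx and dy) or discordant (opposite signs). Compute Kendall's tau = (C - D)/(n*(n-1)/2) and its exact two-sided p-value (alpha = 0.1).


Step 1: Enumerate the 45 unordered pairs (i,j) with i<j and classify each by sign(x_j-x_i) * sign(y_j-y_i).
  (1,2):dx=+6,dy=+2->C; (1,3):dx=-3,dy=-4->C; (1,4):dx=+2,dy=-14->D; (1,5):dx=+1,dy=-6->D
  (1,6):dx=+4,dy=-10->D; (1,7):dx=-2,dy=-13->C; (1,8):dx=+7,dy=+4->C; (1,9):dx=-1,dy=-8->C
  (1,10):dx=+3,dy=-3->D; (2,3):dx=-9,dy=-6->C; (2,4):dx=-4,dy=-16->C; (2,5):dx=-5,dy=-8->C
  (2,6):dx=-2,dy=-12->C; (2,7):dx=-8,dy=-15->C; (2,8):dx=+1,dy=+2->C; (2,9):dx=-7,dy=-10->C
  (2,10):dx=-3,dy=-5->C; (3,4):dx=+5,dy=-10->D; (3,5):dx=+4,dy=-2->D; (3,6):dx=+7,dy=-6->D
  (3,7):dx=+1,dy=-9->D; (3,8):dx=+10,dy=+8->C; (3,9):dx=+2,dy=-4->D; (3,10):dx=+6,dy=+1->C
  (4,5):dx=-1,dy=+8->D; (4,6):dx=+2,dy=+4->C; (4,7):dx=-4,dy=+1->D; (4,8):dx=+5,dy=+18->C
  (4,9):dx=-3,dy=+6->D; (4,10):dx=+1,dy=+11->C; (5,6):dx=+3,dy=-4->D; (5,7):dx=-3,dy=-7->C
  (5,8):dx=+6,dy=+10->C; (5,9):dx=-2,dy=-2->C; (5,10):dx=+2,dy=+3->C; (6,7):dx=-6,dy=-3->C
  (6,8):dx=+3,dy=+14->C; (6,9):dx=-5,dy=+2->D; (6,10):dx=-1,dy=+7->D; (7,8):dx=+9,dy=+17->C
  (7,9):dx=+1,dy=+5->C; (7,10):dx=+5,dy=+10->C; (8,9):dx=-8,dy=-12->C; (8,10):dx=-4,dy=-7->C
  (9,10):dx=+4,dy=+5->C
Step 2: C = 30, D = 15, total pairs = 45.
Step 3: tau = (C - D)/(n(n-1)/2) = (30 - 15)/45 = 0.333333.
Step 4: Exact two-sided p-value (enumerate n! = 3628800 permutations of y under H0): p = 0.216373.
Step 5: alpha = 0.1. fail to reject H0.

tau_b = 0.3333 (C=30, D=15), p = 0.216373, fail to reject H0.


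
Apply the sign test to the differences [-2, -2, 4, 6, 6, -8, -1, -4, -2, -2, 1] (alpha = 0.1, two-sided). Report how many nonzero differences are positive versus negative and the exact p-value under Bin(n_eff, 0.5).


Step 1: Discard zero differences. Original n = 11; n_eff = number of nonzero differences = 11.
Nonzero differences (with sign): -2, -2, +4, +6, +6, -8, -1, -4, -2, -2, +1
Step 2: Count signs: positive = 4, negative = 7.
Step 3: Under H0: P(positive) = 0.5, so the number of positives S ~ Bin(11, 0.5).
Step 4: Two-sided exact p-value = sum of Bin(11,0.5) probabilities at or below the observed probability = 0.548828.
Step 5: alpha = 0.1. fail to reject H0.

n_eff = 11, pos = 4, neg = 7, p = 0.548828, fail to reject H0.


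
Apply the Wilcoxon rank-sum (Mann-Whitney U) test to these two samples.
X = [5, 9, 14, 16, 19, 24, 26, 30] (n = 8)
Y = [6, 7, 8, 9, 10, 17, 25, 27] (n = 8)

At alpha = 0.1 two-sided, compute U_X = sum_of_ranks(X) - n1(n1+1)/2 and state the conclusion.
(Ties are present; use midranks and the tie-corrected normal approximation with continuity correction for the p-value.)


Step 1: Combine and sort all 16 observations; assign midranks.
sorted (value, group): (5,X), (6,Y), (7,Y), (8,Y), (9,X), (9,Y), (10,Y), (14,X), (16,X), (17,Y), (19,X), (24,X), (25,Y), (26,X), (27,Y), (30,X)
ranks: 5->1, 6->2, 7->3, 8->4, 9->5.5, 9->5.5, 10->7, 14->8, 16->9, 17->10, 19->11, 24->12, 25->13, 26->14, 27->15, 30->16
Step 2: Rank sum for X: R1 = 1 + 5.5 + 8 + 9 + 11 + 12 + 14 + 16 = 76.5.
Step 3: U_X = R1 - n1(n1+1)/2 = 76.5 - 8*9/2 = 76.5 - 36 = 40.5.
       U_Y = n1*n2 - U_X = 64 - 40.5 = 23.5.
Step 4: Ties are present, so use the tie-corrected normal approximation (with continuity correction) for the p-value.
Step 5: p-value = 0.400468; compare to alpha = 0.1. fail to reject H0.

U_X = 40.5, p = 0.400468, fail to reject H0 at alpha = 0.1.


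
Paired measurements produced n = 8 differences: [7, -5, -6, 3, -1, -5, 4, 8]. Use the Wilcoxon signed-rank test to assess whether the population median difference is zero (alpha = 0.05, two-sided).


Step 1: Drop any zero differences (none here) and take |d_i|.
|d| = [7, 5, 6, 3, 1, 5, 4, 8]
Step 2: Midrank |d_i| (ties get averaged ranks).
ranks: |7|->7, |5|->4.5, |6|->6, |3|->2, |1|->1, |5|->4.5, |4|->3, |8|->8
Step 3: Attach original signs; sum ranks with positive sign and with negative sign.
W+ = 7 + 2 + 3 + 8 = 20
W- = 4.5 + 6 + 1 + 4.5 = 16
(Check: W+ + W- = 36 should equal n(n+1)/2 = 36.)
Step 4: Test statistic W = min(W+, W-) = 16.
Step 5: Ties in |d|, so use the tie-corrected normal approximation.
        E[W] = n(n+1)/4 = 8*9/4 = 18.
        Tie groups: |d|=5 (t=2); sum(t^3 - t) = 6.
        Var[W] = n(n+1)(2n+1)/24 - sum(t^3-t)/48 = 1224/24 - 6/48 = 50.875.
        z = (W - E[W]) / sqrt(Var[W]) = (16 - 18) / 7.1327 = -0.2804.
        Two-sided p = 2*Phi(z) = 0.779171.
Step 6: alpha = 0.05. fail to reject H0.

W+ = 20, W- = 16, W = min = 16, p = 0.779171, fail to reject H0.


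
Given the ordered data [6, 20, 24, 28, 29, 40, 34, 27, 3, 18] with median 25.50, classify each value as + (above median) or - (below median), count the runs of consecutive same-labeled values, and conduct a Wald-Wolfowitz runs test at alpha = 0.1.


Step 1: Compute median = 25.50; label A = above, B = below.
Labels in order: BBBAAAAABB  (n_A = 5, n_B = 5)
Step 2: Count runs R = 3.
Step 3: Under H0 (random ordering), E[R] = 2*n_A*n_B/(n_A+n_B) + 1 = 2*5*5/10 + 1 = 6.0000.
        Var[R] = 2*n_A*n_B*(2*n_A*n_B - n_A - n_B) / ((n_A+n_B)^2 * (n_A+n_B-1)) = 2000/900 = 2.2222.
        SD[R] = 1.4907.
Step 4: Continuity-corrected z = (R + 0.5 - E[R]) / SD[R] = (3 + 0.5 - 6.0000) / 1.4907 = -1.6771.
Step 5: Two-sided p-value via normal approximation = 2*(1 - Phi(|z|)) = 0.093533.
Step 6: alpha = 0.1. reject H0.

R = 3, z = -1.6771, p = 0.093533, reject H0.


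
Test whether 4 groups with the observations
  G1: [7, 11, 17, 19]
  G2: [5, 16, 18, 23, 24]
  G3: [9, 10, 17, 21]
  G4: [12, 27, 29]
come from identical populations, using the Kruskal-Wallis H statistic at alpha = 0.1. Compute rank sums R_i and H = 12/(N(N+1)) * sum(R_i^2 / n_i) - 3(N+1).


Step 1: Combine all N = 16 observations and assign midranks.
sorted (value, group, rank): (5,G2,1), (7,G1,2), (9,G3,3), (10,G3,4), (11,G1,5), (12,G4,6), (16,G2,7), (17,G1,8.5), (17,G3,8.5), (18,G2,10), (19,G1,11), (21,G3,12), (23,G2,13), (24,G2,14), (27,G4,15), (29,G4,16)
Step 2: Sum ranks within each group.
R_1 = 26.5 (n_1 = 4)
R_2 = 45 (n_2 = 5)
R_3 = 27.5 (n_3 = 4)
R_4 = 37 (n_4 = 3)
Step 3: H = 12/(N(N+1)) * sum(R_i^2/n_i) - 3(N+1)
     = 12/(16*17) * (26.5^2/4 + 45^2/5 + 27.5^2/4 + 37^2/3) - 3*17
     = 0.044118 * 1225.96 - 51
     = 3.086397.
Step 4: Ties present; correction factor C = 1 - 6/(16^3 - 16) = 0.998529. Corrected H = 3.086397 / 0.998529 = 3.090943.
Step 5: Under H0, H ~ chi^2(3); p-value = 0.377815.
Step 6: alpha = 0.1. fail to reject H0.

H = 3.0909, df = 3, p = 0.377815, fail to reject H0.


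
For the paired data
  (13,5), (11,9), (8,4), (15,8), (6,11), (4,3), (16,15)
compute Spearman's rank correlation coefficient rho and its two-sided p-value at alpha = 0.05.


Step 1: Rank x and y separately (midranks; no ties here).
rank(x): 13->5, 11->4, 8->3, 15->6, 6->2, 4->1, 16->7
rank(y): 5->3, 9->5, 4->2, 8->4, 11->6, 3->1, 15->7
Step 2: d_i = R_x(i) - R_y(i); compute d_i^2.
  (5-3)^2=4, (4-5)^2=1, (3-2)^2=1, (6-4)^2=4, (2-6)^2=16, (1-1)^2=0, (7-7)^2=0
sum(d^2) = 26.
Step 3: rho = 1 - 6*26 / (7*(7^2 - 1)) = 1 - 156/336 = 0.535714.
Step 4: Under H0, t = rho * sqrt((n-2)/(1-rho^2)) = 1.4186 ~ t(5).
Step 5: Two-sided p-value from the t-distribution with 5 df = 0.215217.
Step 6: alpha = 0.05. fail to reject H0.

rho = 0.5357, p = 0.215217, fail to reject H0 at alpha = 0.05.


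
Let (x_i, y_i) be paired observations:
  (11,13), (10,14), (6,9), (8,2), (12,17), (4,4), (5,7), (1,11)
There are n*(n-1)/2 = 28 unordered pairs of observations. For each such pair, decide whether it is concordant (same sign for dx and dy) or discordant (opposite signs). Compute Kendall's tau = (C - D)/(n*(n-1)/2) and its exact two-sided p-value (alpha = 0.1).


Step 1: Enumerate the 28 unordered pairs (i,j) with i<j and classify each by sign(x_j-x_i) * sign(y_j-y_i).
  (1,2):dx=-1,dy=+1->D; (1,3):dx=-5,dy=-4->C; (1,4):dx=-3,dy=-11->C; (1,5):dx=+1,dy=+4->C
  (1,6):dx=-7,dy=-9->C; (1,7):dx=-6,dy=-6->C; (1,8):dx=-10,dy=-2->C; (2,3):dx=-4,dy=-5->C
  (2,4):dx=-2,dy=-12->C; (2,5):dx=+2,dy=+3->C; (2,6):dx=-6,dy=-10->C; (2,7):dx=-5,dy=-7->C
  (2,8):dx=-9,dy=-3->C; (3,4):dx=+2,dy=-7->D; (3,5):dx=+6,dy=+8->C; (3,6):dx=-2,dy=-5->C
  (3,7):dx=-1,dy=-2->C; (3,8):dx=-5,dy=+2->D; (4,5):dx=+4,dy=+15->C; (4,6):dx=-4,dy=+2->D
  (4,7):dx=-3,dy=+5->D; (4,8):dx=-7,dy=+9->D; (5,6):dx=-8,dy=-13->C; (5,7):dx=-7,dy=-10->C
  (5,8):dx=-11,dy=-6->C; (6,7):dx=+1,dy=+3->C; (6,8):dx=-3,dy=+7->D; (7,8):dx=-4,dy=+4->D
Step 2: C = 20, D = 8, total pairs = 28.
Step 3: tau = (C - D)/(n(n-1)/2) = (20 - 8)/28 = 0.428571.
Step 4: Exact two-sided p-value (enumerate n! = 40320 permutations of y under H0): p = 0.178869.
Step 5: alpha = 0.1. fail to reject H0.

tau_b = 0.4286 (C=20, D=8), p = 0.178869, fail to reject H0.


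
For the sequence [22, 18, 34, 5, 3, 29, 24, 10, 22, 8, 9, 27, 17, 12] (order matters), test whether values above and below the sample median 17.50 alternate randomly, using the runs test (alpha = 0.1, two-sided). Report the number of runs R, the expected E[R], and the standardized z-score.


Step 1: Compute median = 17.50; label A = above, B = below.
Labels in order: AAABBAABABBABB  (n_A = 7, n_B = 7)
Step 2: Count runs R = 8.
Step 3: Under H0 (random ordering), E[R] = 2*n_A*n_B/(n_A+n_B) + 1 = 2*7*7/14 + 1 = 8.0000.
        Var[R] = 2*n_A*n_B*(2*n_A*n_B - n_A - n_B) / ((n_A+n_B)^2 * (n_A+n_B-1)) = 8232/2548 = 3.2308.
        SD[R] = 1.7974.
Step 4: R = E[R], so z = 0 with no continuity correction.
Step 5: Two-sided p-value via normal approximation = 2*(1 - Phi(|z|)) = 1.000000.
Step 6: alpha = 0.1. fail to reject H0.

R = 8, z = 0.0000, p = 1.000000, fail to reject H0.


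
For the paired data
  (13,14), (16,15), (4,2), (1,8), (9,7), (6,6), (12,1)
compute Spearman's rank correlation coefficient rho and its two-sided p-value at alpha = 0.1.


Step 1: Rank x and y separately (midranks; no ties here).
rank(x): 13->6, 16->7, 4->2, 1->1, 9->4, 6->3, 12->5
rank(y): 14->6, 15->7, 2->2, 8->5, 7->4, 6->3, 1->1
Step 2: d_i = R_x(i) - R_y(i); compute d_i^2.
  (6-6)^2=0, (7-7)^2=0, (2-2)^2=0, (1-5)^2=16, (4-4)^2=0, (3-3)^2=0, (5-1)^2=16
sum(d^2) = 32.
Step 3: rho = 1 - 6*32 / (7*(7^2 - 1)) = 1 - 192/336 = 0.428571.
Step 4: Under H0, t = rho * sqrt((n-2)/(1-rho^2)) = 1.0607 ~ t(5).
Step 5: Two-sided p-value from the t-distribution with 5 df = 0.337368.
Step 6: alpha = 0.1. fail to reject H0.

rho = 0.4286, p = 0.337368, fail to reject H0 at alpha = 0.1.


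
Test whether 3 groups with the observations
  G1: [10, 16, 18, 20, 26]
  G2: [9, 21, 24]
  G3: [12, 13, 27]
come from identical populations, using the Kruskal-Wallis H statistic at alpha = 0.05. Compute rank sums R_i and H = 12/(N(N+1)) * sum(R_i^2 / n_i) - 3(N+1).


Step 1: Combine all N = 11 observations and assign midranks.
sorted (value, group, rank): (9,G2,1), (10,G1,2), (12,G3,3), (13,G3,4), (16,G1,5), (18,G1,6), (20,G1,7), (21,G2,8), (24,G2,9), (26,G1,10), (27,G3,11)
Step 2: Sum ranks within each group.
R_1 = 30 (n_1 = 5)
R_2 = 18 (n_2 = 3)
R_3 = 18 (n_3 = 3)
Step 3: H = 12/(N(N+1)) * sum(R_i^2/n_i) - 3(N+1)
     = 12/(11*12) * (30^2/5 + 18^2/3 + 18^2/3) - 3*12
     = 0.090909 * 396 - 36
     = 0.000000.
Step 4: No ties, so H is used without correction.
Step 5: Under H0, H ~ chi^2(2); p-value = 1.000000.
Step 6: alpha = 0.05. fail to reject H0.

H = 0.0000, df = 2, p = 1.000000, fail to reject H0.


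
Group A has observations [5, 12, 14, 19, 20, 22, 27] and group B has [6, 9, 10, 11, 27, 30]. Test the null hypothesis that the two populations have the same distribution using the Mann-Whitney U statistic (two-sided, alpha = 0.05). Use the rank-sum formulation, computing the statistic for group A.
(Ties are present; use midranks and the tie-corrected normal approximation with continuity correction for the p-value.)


Step 1: Combine and sort all 13 observations; assign midranks.
sorted (value, group): (5,X), (6,Y), (9,Y), (10,Y), (11,Y), (12,X), (14,X), (19,X), (20,X), (22,X), (27,X), (27,Y), (30,Y)
ranks: 5->1, 6->2, 9->3, 10->4, 11->5, 12->6, 14->7, 19->8, 20->9, 22->10, 27->11.5, 27->11.5, 30->13
Step 2: Rank sum for X: R1 = 1 + 6 + 7 + 8 + 9 + 10 + 11.5 = 52.5.
Step 3: U_X = R1 - n1(n1+1)/2 = 52.5 - 7*8/2 = 52.5 - 28 = 24.5.
       U_Y = n1*n2 - U_X = 42 - 24.5 = 17.5.
Step 4: Ties are present, so use the tie-corrected normal approximation (with continuity correction) for the p-value.
Step 5: p-value = 0.667806; compare to alpha = 0.05. fail to reject H0.

U_X = 24.5, p = 0.667806, fail to reject H0 at alpha = 0.05.


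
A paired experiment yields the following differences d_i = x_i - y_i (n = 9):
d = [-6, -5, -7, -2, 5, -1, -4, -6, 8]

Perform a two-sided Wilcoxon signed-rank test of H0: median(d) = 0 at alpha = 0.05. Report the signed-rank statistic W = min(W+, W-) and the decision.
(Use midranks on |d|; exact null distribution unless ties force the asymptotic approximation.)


Step 1: Drop any zero differences (none here) and take |d_i|.
|d| = [6, 5, 7, 2, 5, 1, 4, 6, 8]
Step 2: Midrank |d_i| (ties get averaged ranks).
ranks: |6|->6.5, |5|->4.5, |7|->8, |2|->2, |5|->4.5, |1|->1, |4|->3, |6|->6.5, |8|->9
Step 3: Attach original signs; sum ranks with positive sign and with negative sign.
W+ = 4.5 + 9 = 13.5
W- = 6.5 + 4.5 + 8 + 2 + 1 + 3 + 6.5 = 31.5
(Check: W+ + W- = 45 should equal n(n+1)/2 = 45.)
Step 4: Test statistic W = min(W+, W-) = 13.5.
Step 5: Ties in |d|, so use the tie-corrected normal approximation.
        E[W] = n(n+1)/4 = 9*10/4 = 22.5.
        Tie groups: |d|=5 (t=2), |d|=6 (t=2); sum(t^3 - t) = 12.
        Var[W] = n(n+1)(2n+1)/24 - sum(t^3-t)/48 = 1710/24 - 12/48 = 71.
        z = (W - E[W]) / sqrt(Var[W]) = (13.5 - 22.5) / 8.4261 = -1.0681.
        Two-sided p = 2*Phi(z) = 0.285474.
Step 6: alpha = 0.05. fail to reject H0.

W+ = 13.5, W- = 31.5, W = min = 13.5, p = 0.285474, fail to reject H0.


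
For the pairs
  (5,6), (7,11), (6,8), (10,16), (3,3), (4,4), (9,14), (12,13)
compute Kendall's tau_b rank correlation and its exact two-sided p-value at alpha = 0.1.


Step 1: Enumerate the 28 unordered pairs (i,j) with i<j and classify each by sign(x_j-x_i) * sign(y_j-y_i).
  (1,2):dx=+2,dy=+5->C; (1,3):dx=+1,dy=+2->C; (1,4):dx=+5,dy=+10->C; (1,5):dx=-2,dy=-3->C
  (1,6):dx=-1,dy=-2->C; (1,7):dx=+4,dy=+8->C; (1,8):dx=+7,dy=+7->C; (2,3):dx=-1,dy=-3->C
  (2,4):dx=+3,dy=+5->C; (2,5):dx=-4,dy=-8->C; (2,6):dx=-3,dy=-7->C; (2,7):dx=+2,dy=+3->C
  (2,8):dx=+5,dy=+2->C; (3,4):dx=+4,dy=+8->C; (3,5):dx=-3,dy=-5->C; (3,6):dx=-2,dy=-4->C
  (3,7):dx=+3,dy=+6->C; (3,8):dx=+6,dy=+5->C; (4,5):dx=-7,dy=-13->C; (4,6):dx=-6,dy=-12->C
  (4,7):dx=-1,dy=-2->C; (4,8):dx=+2,dy=-3->D; (5,6):dx=+1,dy=+1->C; (5,7):dx=+6,dy=+11->C
  (5,8):dx=+9,dy=+10->C; (6,7):dx=+5,dy=+10->C; (6,8):dx=+8,dy=+9->C; (7,8):dx=+3,dy=-1->D
Step 2: C = 26, D = 2, total pairs = 28.
Step 3: tau = (C - D)/(n(n-1)/2) = (26 - 2)/28 = 0.857143.
Step 4: Exact two-sided p-value (enumerate n! = 40320 permutations of y under H0): p = 0.001736.
Step 5: alpha = 0.1. reject H0.

tau_b = 0.8571 (C=26, D=2), p = 0.001736, reject H0.


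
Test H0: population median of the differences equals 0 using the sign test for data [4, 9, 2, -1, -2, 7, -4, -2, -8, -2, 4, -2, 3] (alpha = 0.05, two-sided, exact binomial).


Step 1: Discard zero differences. Original n = 13; n_eff = number of nonzero differences = 13.
Nonzero differences (with sign): +4, +9, +2, -1, -2, +7, -4, -2, -8, -2, +4, -2, +3
Step 2: Count signs: positive = 6, negative = 7.
Step 3: Under H0: P(positive) = 0.5, so the number of positives S ~ Bin(13, 0.5).
Step 4: Two-sided exact p-value = sum of Bin(13,0.5) probabilities at or below the observed probability = 1.000000.
Step 5: alpha = 0.05. fail to reject H0.

n_eff = 13, pos = 6, neg = 7, p = 1.000000, fail to reject H0.


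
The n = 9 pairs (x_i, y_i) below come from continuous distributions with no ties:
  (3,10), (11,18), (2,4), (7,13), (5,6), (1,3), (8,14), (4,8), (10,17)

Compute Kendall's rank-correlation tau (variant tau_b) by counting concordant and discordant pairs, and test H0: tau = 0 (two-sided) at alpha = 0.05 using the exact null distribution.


Step 1: Enumerate the 36 unordered pairs (i,j) with i<j and classify each by sign(x_j-x_i) * sign(y_j-y_i).
  (1,2):dx=+8,dy=+8->C; (1,3):dx=-1,dy=-6->C; (1,4):dx=+4,dy=+3->C; (1,5):dx=+2,dy=-4->D
  (1,6):dx=-2,dy=-7->C; (1,7):dx=+5,dy=+4->C; (1,8):dx=+1,dy=-2->D; (1,9):dx=+7,dy=+7->C
  (2,3):dx=-9,dy=-14->C; (2,4):dx=-4,dy=-5->C; (2,5):dx=-6,dy=-12->C; (2,6):dx=-10,dy=-15->C
  (2,7):dx=-3,dy=-4->C; (2,8):dx=-7,dy=-10->C; (2,9):dx=-1,dy=-1->C; (3,4):dx=+5,dy=+9->C
  (3,5):dx=+3,dy=+2->C; (3,6):dx=-1,dy=-1->C; (3,7):dx=+6,dy=+10->C; (3,8):dx=+2,dy=+4->C
  (3,9):dx=+8,dy=+13->C; (4,5):dx=-2,dy=-7->C; (4,6):dx=-6,dy=-10->C; (4,7):dx=+1,dy=+1->C
  (4,8):dx=-3,dy=-5->C; (4,9):dx=+3,dy=+4->C; (5,6):dx=-4,dy=-3->C; (5,7):dx=+3,dy=+8->C
  (5,8):dx=-1,dy=+2->D; (5,9):dx=+5,dy=+11->C; (6,7):dx=+7,dy=+11->C; (6,8):dx=+3,dy=+5->C
  (6,9):dx=+9,dy=+14->C; (7,8):dx=-4,dy=-6->C; (7,9):dx=+2,dy=+3->C; (8,9):dx=+6,dy=+9->C
Step 2: C = 33, D = 3, total pairs = 36.
Step 3: tau = (C - D)/(n(n-1)/2) = (33 - 3)/36 = 0.833333.
Step 4: Exact two-sided p-value (enumerate n! = 362880 permutations of y under H0): p = 0.000854.
Step 5: alpha = 0.05. reject H0.

tau_b = 0.8333 (C=33, D=3), p = 0.000854, reject H0.


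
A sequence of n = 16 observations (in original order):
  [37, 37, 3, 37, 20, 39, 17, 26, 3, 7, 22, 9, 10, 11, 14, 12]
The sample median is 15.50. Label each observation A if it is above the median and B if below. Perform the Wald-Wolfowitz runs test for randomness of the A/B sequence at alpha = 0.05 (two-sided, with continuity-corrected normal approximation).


Step 1: Compute median = 15.50; label A = above, B = below.
Labels in order: AABAAAAABBABBBBB  (n_A = 8, n_B = 8)
Step 2: Count runs R = 6.
Step 3: Under H0 (random ordering), E[R] = 2*n_A*n_B/(n_A+n_B) + 1 = 2*8*8/16 + 1 = 9.0000.
        Var[R] = 2*n_A*n_B*(2*n_A*n_B - n_A - n_B) / ((n_A+n_B)^2 * (n_A+n_B-1)) = 14336/3840 = 3.7333.
        SD[R] = 1.9322.
Step 4: Continuity-corrected z = (R + 0.5 - E[R]) / SD[R] = (6 + 0.5 - 9.0000) / 1.9322 = -1.2939.
Step 5: Two-sided p-value via normal approximation = 2*(1 - Phi(|z|)) = 0.195709.
Step 6: alpha = 0.05. fail to reject H0.

R = 6, z = -1.2939, p = 0.195709, fail to reject H0.


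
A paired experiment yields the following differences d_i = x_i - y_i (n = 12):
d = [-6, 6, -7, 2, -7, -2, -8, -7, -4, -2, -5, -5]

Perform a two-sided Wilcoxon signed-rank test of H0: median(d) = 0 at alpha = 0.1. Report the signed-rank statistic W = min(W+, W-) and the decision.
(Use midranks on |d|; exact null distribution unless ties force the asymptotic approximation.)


Step 1: Drop any zero differences (none here) and take |d_i|.
|d| = [6, 6, 7, 2, 7, 2, 8, 7, 4, 2, 5, 5]
Step 2: Midrank |d_i| (ties get averaged ranks).
ranks: |6|->7.5, |6|->7.5, |7|->10, |2|->2, |7|->10, |2|->2, |8|->12, |7|->10, |4|->4, |2|->2, |5|->5.5, |5|->5.5
Step 3: Attach original signs; sum ranks with positive sign and with negative sign.
W+ = 7.5 + 2 = 9.5
W- = 7.5 + 10 + 10 + 2 + 12 + 10 + 4 + 2 + 5.5 + 5.5 = 68.5
(Check: W+ + W- = 78 should equal n(n+1)/2 = 78.)
Step 4: Test statistic W = min(W+, W-) = 9.5.
Step 5: Ties in |d|, so use the tie-corrected normal approximation.
        E[W] = n(n+1)/4 = 12*13/4 = 39.
        Tie groups: |d|=2 (t=3), |d|=5 (t=2), |d|=6 (t=2), |d|=7 (t=3); sum(t^3 - t) = 60.
        Var[W] = n(n+1)(2n+1)/24 - sum(t^3-t)/48 = 3900/24 - 60/48 = 161.25.
        z = (W - E[W]) / sqrt(Var[W]) = (9.5 - 39) / 12.6984 = -2.3231.
        Two-sided p = 2*Phi(z) = 0.020173.
Step 6: alpha = 0.1. reject H0.

W+ = 9.5, W- = 68.5, W = min = 9.5, p = 0.020173, reject H0.


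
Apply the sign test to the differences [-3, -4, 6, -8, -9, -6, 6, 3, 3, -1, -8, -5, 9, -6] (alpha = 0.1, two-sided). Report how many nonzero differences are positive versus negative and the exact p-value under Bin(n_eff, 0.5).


Step 1: Discard zero differences. Original n = 14; n_eff = number of nonzero differences = 14.
Nonzero differences (with sign): -3, -4, +6, -8, -9, -6, +6, +3, +3, -1, -8, -5, +9, -6
Step 2: Count signs: positive = 5, negative = 9.
Step 3: Under H0: P(positive) = 0.5, so the number of positives S ~ Bin(14, 0.5).
Step 4: Two-sided exact p-value = sum of Bin(14,0.5) probabilities at or below the observed probability = 0.423950.
Step 5: alpha = 0.1. fail to reject H0.

n_eff = 14, pos = 5, neg = 9, p = 0.423950, fail to reject H0.


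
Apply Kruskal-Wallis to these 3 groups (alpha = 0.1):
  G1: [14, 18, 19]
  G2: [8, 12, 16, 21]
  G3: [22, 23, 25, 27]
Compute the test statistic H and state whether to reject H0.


Step 1: Combine all N = 11 observations and assign midranks.
sorted (value, group, rank): (8,G2,1), (12,G2,2), (14,G1,3), (16,G2,4), (18,G1,5), (19,G1,6), (21,G2,7), (22,G3,8), (23,G3,9), (25,G3,10), (27,G3,11)
Step 2: Sum ranks within each group.
R_1 = 14 (n_1 = 3)
R_2 = 14 (n_2 = 4)
R_3 = 38 (n_3 = 4)
Step 3: H = 12/(N(N+1)) * sum(R_i^2/n_i) - 3(N+1)
     = 12/(11*12) * (14^2/3 + 14^2/4 + 38^2/4) - 3*12
     = 0.090909 * 475.333 - 36
     = 7.212121.
Step 4: No ties, so H is used without correction.
Step 5: Under H0, H ~ chi^2(2); p-value = 0.027159.
Step 6: alpha = 0.1. reject H0.

H = 7.2121, df = 2, p = 0.027159, reject H0.


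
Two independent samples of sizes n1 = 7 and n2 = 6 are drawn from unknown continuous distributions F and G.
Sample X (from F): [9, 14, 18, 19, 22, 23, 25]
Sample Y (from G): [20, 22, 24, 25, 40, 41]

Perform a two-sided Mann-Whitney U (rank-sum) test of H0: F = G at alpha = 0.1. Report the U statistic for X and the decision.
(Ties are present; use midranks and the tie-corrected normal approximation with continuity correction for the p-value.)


Step 1: Combine and sort all 13 observations; assign midranks.
sorted (value, group): (9,X), (14,X), (18,X), (19,X), (20,Y), (22,X), (22,Y), (23,X), (24,Y), (25,X), (25,Y), (40,Y), (41,Y)
ranks: 9->1, 14->2, 18->3, 19->4, 20->5, 22->6.5, 22->6.5, 23->8, 24->9, 25->10.5, 25->10.5, 40->12, 41->13
Step 2: Rank sum for X: R1 = 1 + 2 + 3 + 4 + 6.5 + 8 + 10.5 = 35.
Step 3: U_X = R1 - n1(n1+1)/2 = 35 - 7*8/2 = 35 - 28 = 7.
       U_Y = n1*n2 - U_X = 42 - 7 = 35.
Step 4: Ties are present, so use the tie-corrected normal approximation (with continuity correction) for the p-value.
Step 5: p-value = 0.053126; compare to alpha = 0.1. reject H0.

U_X = 7, p = 0.053126, reject H0 at alpha = 0.1.


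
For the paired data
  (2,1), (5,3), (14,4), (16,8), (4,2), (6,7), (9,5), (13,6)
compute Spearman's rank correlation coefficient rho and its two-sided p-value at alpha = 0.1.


Step 1: Rank x and y separately (midranks; no ties here).
rank(x): 2->1, 5->3, 14->7, 16->8, 4->2, 6->4, 9->5, 13->6
rank(y): 1->1, 3->3, 4->4, 8->8, 2->2, 7->7, 5->5, 6->6
Step 2: d_i = R_x(i) - R_y(i); compute d_i^2.
  (1-1)^2=0, (3-3)^2=0, (7-4)^2=9, (8-8)^2=0, (2-2)^2=0, (4-7)^2=9, (5-5)^2=0, (6-6)^2=0
sum(d^2) = 18.
Step 3: rho = 1 - 6*18 / (8*(8^2 - 1)) = 1 - 108/504 = 0.785714.
Step 4: Under H0, t = rho * sqrt((n-2)/(1-rho^2)) = 3.1113 ~ t(6).
Step 5: Two-sided p-value from the t-distribution with 6 df = 0.020815.
Step 6: alpha = 0.1. reject H0.

rho = 0.7857, p = 0.020815, reject H0 at alpha = 0.1.


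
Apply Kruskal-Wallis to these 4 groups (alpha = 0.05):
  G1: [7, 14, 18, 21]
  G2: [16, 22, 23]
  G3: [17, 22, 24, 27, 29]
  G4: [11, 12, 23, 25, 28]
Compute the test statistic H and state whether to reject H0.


Step 1: Combine all N = 17 observations and assign midranks.
sorted (value, group, rank): (7,G1,1), (11,G4,2), (12,G4,3), (14,G1,4), (16,G2,5), (17,G3,6), (18,G1,7), (21,G1,8), (22,G2,9.5), (22,G3,9.5), (23,G2,11.5), (23,G4,11.5), (24,G3,13), (25,G4,14), (27,G3,15), (28,G4,16), (29,G3,17)
Step 2: Sum ranks within each group.
R_1 = 20 (n_1 = 4)
R_2 = 26 (n_2 = 3)
R_3 = 60.5 (n_3 = 5)
R_4 = 46.5 (n_4 = 5)
Step 3: H = 12/(N(N+1)) * sum(R_i^2/n_i) - 3(N+1)
     = 12/(17*18) * (20^2/4 + 26^2/3 + 60.5^2/5 + 46.5^2/5) - 3*18
     = 0.039216 * 1489.83 - 54
     = 4.424837.
Step 4: Ties present; correction factor C = 1 - 12/(17^3 - 17) = 0.997549. Corrected H = 4.424837 / 0.997549 = 4.435708.
Step 5: Under H0, H ~ chi^2(3); p-value = 0.218097.
Step 6: alpha = 0.05. fail to reject H0.

H = 4.4357, df = 3, p = 0.218097, fail to reject H0.


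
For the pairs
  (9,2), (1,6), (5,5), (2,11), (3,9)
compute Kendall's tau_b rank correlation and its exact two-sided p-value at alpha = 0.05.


Step 1: Enumerate the 10 unordered pairs (i,j) with i<j and classify each by sign(x_j-x_i) * sign(y_j-y_i).
  (1,2):dx=-8,dy=+4->D; (1,3):dx=-4,dy=+3->D; (1,4):dx=-7,dy=+9->D; (1,5):dx=-6,dy=+7->D
  (2,3):dx=+4,dy=-1->D; (2,4):dx=+1,dy=+5->C; (2,5):dx=+2,dy=+3->C; (3,4):dx=-3,dy=+6->D
  (3,5):dx=-2,dy=+4->D; (4,5):dx=+1,dy=-2->D
Step 2: C = 2, D = 8, total pairs = 10.
Step 3: tau = (C - D)/(n(n-1)/2) = (2 - 8)/10 = -0.600000.
Step 4: Exact two-sided p-value (enumerate n! = 120 permutations of y under H0): p = 0.233333.
Step 5: alpha = 0.05. fail to reject H0.

tau_b = -0.6000 (C=2, D=8), p = 0.233333, fail to reject H0.


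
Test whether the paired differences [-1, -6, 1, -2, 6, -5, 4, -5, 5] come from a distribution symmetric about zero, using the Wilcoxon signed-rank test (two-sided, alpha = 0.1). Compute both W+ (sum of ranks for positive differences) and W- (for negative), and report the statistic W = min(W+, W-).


Step 1: Drop any zero differences (none here) and take |d_i|.
|d| = [1, 6, 1, 2, 6, 5, 4, 5, 5]
Step 2: Midrank |d_i| (ties get averaged ranks).
ranks: |1|->1.5, |6|->8.5, |1|->1.5, |2|->3, |6|->8.5, |5|->6, |4|->4, |5|->6, |5|->6
Step 3: Attach original signs; sum ranks with positive sign and with negative sign.
W+ = 1.5 + 8.5 + 4 + 6 = 20
W- = 1.5 + 8.5 + 3 + 6 + 6 = 25
(Check: W+ + W- = 45 should equal n(n+1)/2 = 45.)
Step 4: Test statistic W = min(W+, W-) = 20.
Step 5: Ties in |d|, so use the tie-corrected normal approximation.
        E[W] = n(n+1)/4 = 9*10/4 = 22.5.
        Tie groups: |d|=1 (t=2), |d|=5 (t=3), |d|=6 (t=2); sum(t^3 - t) = 36.
        Var[W] = n(n+1)(2n+1)/24 - sum(t^3-t)/48 = 1710/24 - 36/48 = 70.5.
        z = (W - E[W]) / sqrt(Var[W]) = (20 - 22.5) / 8.3964 = -0.2977.
        Two-sided p = 2*Phi(z) = 0.765897.
Step 6: alpha = 0.1. fail to reject H0.

W+ = 20, W- = 25, W = min = 20, p = 0.765897, fail to reject H0.


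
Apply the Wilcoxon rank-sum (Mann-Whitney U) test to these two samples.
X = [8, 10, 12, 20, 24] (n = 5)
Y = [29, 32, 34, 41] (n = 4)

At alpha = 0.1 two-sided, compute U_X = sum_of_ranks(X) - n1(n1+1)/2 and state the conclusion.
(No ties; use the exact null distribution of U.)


Step 1: Combine and sort all 9 observations; assign midranks.
sorted (value, group): (8,X), (10,X), (12,X), (20,X), (24,X), (29,Y), (32,Y), (34,Y), (41,Y)
ranks: 8->1, 10->2, 12->3, 20->4, 24->5, 29->6, 32->7, 34->8, 41->9
Step 2: Rank sum for X: R1 = 1 + 2 + 3 + 4 + 5 = 15.
Step 3: U_X = R1 - n1(n1+1)/2 = 15 - 5*6/2 = 15 - 15 = 0.
       U_Y = n1*n2 - U_X = 20 - 0 = 20.
Step 4: No ties, so the exact null distribution of U (based on enumerating the C(9,5) = 126 equally likely rank assignments) gives the two-sided p-value.
Step 5: p-value = 0.015873; compare to alpha = 0.1. reject H0.

U_X = 0, p = 0.015873, reject H0 at alpha = 0.1.


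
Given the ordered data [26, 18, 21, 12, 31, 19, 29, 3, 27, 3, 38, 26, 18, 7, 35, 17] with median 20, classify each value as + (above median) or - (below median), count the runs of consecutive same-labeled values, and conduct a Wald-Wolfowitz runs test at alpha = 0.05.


Step 1: Compute median = 20; label A = above, B = below.
Labels in order: ABABABABABAABBAB  (n_A = 8, n_B = 8)
Step 2: Count runs R = 14.
Step 3: Under H0 (random ordering), E[R] = 2*n_A*n_B/(n_A+n_B) + 1 = 2*8*8/16 + 1 = 9.0000.
        Var[R] = 2*n_A*n_B*(2*n_A*n_B - n_A - n_B) / ((n_A+n_B)^2 * (n_A+n_B-1)) = 14336/3840 = 3.7333.
        SD[R] = 1.9322.
Step 4: Continuity-corrected z = (R - 0.5 - E[R]) / SD[R] = (14 - 0.5 - 9.0000) / 1.9322 = 2.3290.
Step 5: Two-sided p-value via normal approximation = 2*(1 - Phi(|z|)) = 0.019861.
Step 6: alpha = 0.05. reject H0.

R = 14, z = 2.3290, p = 0.019861, reject H0.


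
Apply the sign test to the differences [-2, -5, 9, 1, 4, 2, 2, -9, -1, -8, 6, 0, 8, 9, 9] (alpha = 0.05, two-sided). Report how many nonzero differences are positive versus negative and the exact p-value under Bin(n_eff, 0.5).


Step 1: Discard zero differences. Original n = 15; n_eff = number of nonzero differences = 14.
Nonzero differences (with sign): -2, -5, +9, +1, +4, +2, +2, -9, -1, -8, +6, +8, +9, +9
Step 2: Count signs: positive = 9, negative = 5.
Step 3: Under H0: P(positive) = 0.5, so the number of positives S ~ Bin(14, 0.5).
Step 4: Two-sided exact p-value = sum of Bin(14,0.5) probabilities at or below the observed probability = 0.423950.
Step 5: alpha = 0.05. fail to reject H0.

n_eff = 14, pos = 9, neg = 5, p = 0.423950, fail to reject H0.


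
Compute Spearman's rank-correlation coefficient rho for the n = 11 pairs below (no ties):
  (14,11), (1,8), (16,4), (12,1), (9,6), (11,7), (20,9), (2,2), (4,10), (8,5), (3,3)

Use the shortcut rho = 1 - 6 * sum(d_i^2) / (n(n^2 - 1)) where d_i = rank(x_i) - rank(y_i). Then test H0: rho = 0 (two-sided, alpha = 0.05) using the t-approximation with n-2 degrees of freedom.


Step 1: Rank x and y separately (midranks; no ties here).
rank(x): 14->9, 1->1, 16->10, 12->8, 9->6, 11->7, 20->11, 2->2, 4->4, 8->5, 3->3
rank(y): 11->11, 8->8, 4->4, 1->1, 6->6, 7->7, 9->9, 2->2, 10->10, 5->5, 3->3
Step 2: d_i = R_x(i) - R_y(i); compute d_i^2.
  (9-11)^2=4, (1-8)^2=49, (10-4)^2=36, (8-1)^2=49, (6-6)^2=0, (7-7)^2=0, (11-9)^2=4, (2-2)^2=0, (4-10)^2=36, (5-5)^2=0, (3-3)^2=0
sum(d^2) = 178.
Step 3: rho = 1 - 6*178 / (11*(11^2 - 1)) = 1 - 1068/1320 = 0.190909.
Step 4: Under H0, t = rho * sqrt((n-2)/(1-rho^2)) = 0.5835 ~ t(9).
Step 5: Two-sided p-value from the t-distribution with 9 df = 0.573913.
Step 6: alpha = 0.05. fail to reject H0.

rho = 0.1909, p = 0.573913, fail to reject H0 at alpha = 0.05.


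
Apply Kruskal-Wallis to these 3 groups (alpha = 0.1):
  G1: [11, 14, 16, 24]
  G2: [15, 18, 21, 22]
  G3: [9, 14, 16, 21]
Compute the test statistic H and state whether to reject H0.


Step 1: Combine all N = 12 observations and assign midranks.
sorted (value, group, rank): (9,G3,1), (11,G1,2), (14,G1,3.5), (14,G3,3.5), (15,G2,5), (16,G1,6.5), (16,G3,6.5), (18,G2,8), (21,G2,9.5), (21,G3,9.5), (22,G2,11), (24,G1,12)
Step 2: Sum ranks within each group.
R_1 = 24 (n_1 = 4)
R_2 = 33.5 (n_2 = 4)
R_3 = 20.5 (n_3 = 4)
Step 3: H = 12/(N(N+1)) * sum(R_i^2/n_i) - 3(N+1)
     = 12/(12*13) * (24^2/4 + 33.5^2/4 + 20.5^2/4) - 3*13
     = 0.076923 * 529.625 - 39
     = 1.740385.
Step 4: Ties present; correction factor C = 1 - 18/(12^3 - 12) = 0.989510. Corrected H = 1.740385 / 0.989510 = 1.758834.
Step 5: Under H0, H ~ chi^2(2); p-value = 0.415025.
Step 6: alpha = 0.1. fail to reject H0.

H = 1.7588, df = 2, p = 0.415025, fail to reject H0.


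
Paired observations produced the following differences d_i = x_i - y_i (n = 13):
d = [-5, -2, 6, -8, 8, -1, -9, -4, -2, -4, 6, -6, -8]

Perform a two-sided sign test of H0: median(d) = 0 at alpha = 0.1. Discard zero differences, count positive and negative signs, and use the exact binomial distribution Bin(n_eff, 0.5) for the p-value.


Step 1: Discard zero differences. Original n = 13; n_eff = number of nonzero differences = 13.
Nonzero differences (with sign): -5, -2, +6, -8, +8, -1, -9, -4, -2, -4, +6, -6, -8
Step 2: Count signs: positive = 3, negative = 10.
Step 3: Under H0: P(positive) = 0.5, so the number of positives S ~ Bin(13, 0.5).
Step 4: Two-sided exact p-value = sum of Bin(13,0.5) probabilities at or below the observed probability = 0.092285.
Step 5: alpha = 0.1. reject H0.

n_eff = 13, pos = 3, neg = 10, p = 0.092285, reject H0.
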